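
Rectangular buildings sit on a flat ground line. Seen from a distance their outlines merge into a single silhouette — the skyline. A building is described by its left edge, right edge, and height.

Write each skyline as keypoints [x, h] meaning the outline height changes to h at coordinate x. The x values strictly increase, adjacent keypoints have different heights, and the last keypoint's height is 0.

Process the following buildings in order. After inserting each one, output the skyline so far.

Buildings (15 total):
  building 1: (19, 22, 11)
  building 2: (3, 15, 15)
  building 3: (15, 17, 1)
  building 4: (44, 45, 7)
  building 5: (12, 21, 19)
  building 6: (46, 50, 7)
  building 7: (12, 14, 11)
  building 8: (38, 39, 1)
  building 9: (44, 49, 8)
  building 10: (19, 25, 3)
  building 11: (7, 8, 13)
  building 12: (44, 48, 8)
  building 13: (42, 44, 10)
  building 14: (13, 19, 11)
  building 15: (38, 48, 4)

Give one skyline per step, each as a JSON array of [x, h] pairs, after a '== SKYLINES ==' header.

== SKYLINES ==
[[19,11],[22,0]]
[[3,15],[15,0],[19,11],[22,0]]
[[3,15],[15,1],[17,0],[19,11],[22,0]]
[[3,15],[15,1],[17,0],[19,11],[22,0],[44,7],[45,0]]
[[3,15],[12,19],[21,11],[22,0],[44,7],[45,0]]
[[3,15],[12,19],[21,11],[22,0],[44,7],[45,0],[46,7],[50,0]]
[[3,15],[12,19],[21,11],[22,0],[44,7],[45,0],[46,7],[50,0]]
[[3,15],[12,19],[21,11],[22,0],[38,1],[39,0],[44,7],[45,0],[46,7],[50,0]]
[[3,15],[12,19],[21,11],[22,0],[38,1],[39,0],[44,8],[49,7],[50,0]]
[[3,15],[12,19],[21,11],[22,3],[25,0],[38,1],[39,0],[44,8],[49,7],[50,0]]
[[3,15],[12,19],[21,11],[22,3],[25,0],[38,1],[39,0],[44,8],[49,7],[50,0]]
[[3,15],[12,19],[21,11],[22,3],[25,0],[38,1],[39,0],[44,8],[49,7],[50,0]]
[[3,15],[12,19],[21,11],[22,3],[25,0],[38,1],[39,0],[42,10],[44,8],[49,7],[50,0]]
[[3,15],[12,19],[21,11],[22,3],[25,0],[38,1],[39,0],[42,10],[44,8],[49,7],[50,0]]
[[3,15],[12,19],[21,11],[22,3],[25,0],[38,4],[42,10],[44,8],[49,7],[50,0]]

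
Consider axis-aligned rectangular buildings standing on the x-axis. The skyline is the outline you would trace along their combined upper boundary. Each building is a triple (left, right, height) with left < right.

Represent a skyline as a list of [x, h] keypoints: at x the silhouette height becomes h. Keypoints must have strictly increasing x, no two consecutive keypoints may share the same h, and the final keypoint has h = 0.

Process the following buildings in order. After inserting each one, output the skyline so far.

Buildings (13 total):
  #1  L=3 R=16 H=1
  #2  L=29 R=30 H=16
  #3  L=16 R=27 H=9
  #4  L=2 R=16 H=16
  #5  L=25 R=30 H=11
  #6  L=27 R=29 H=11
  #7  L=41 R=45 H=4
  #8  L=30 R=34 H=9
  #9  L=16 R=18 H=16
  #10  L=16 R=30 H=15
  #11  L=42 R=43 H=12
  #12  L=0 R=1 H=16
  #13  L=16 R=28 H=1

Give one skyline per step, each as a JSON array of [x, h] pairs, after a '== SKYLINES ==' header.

== SKYLINES ==
[[3,1],[16,0]]
[[3,1],[16,0],[29,16],[30,0]]
[[3,1],[16,9],[27,0],[29,16],[30,0]]
[[2,16],[16,9],[27,0],[29,16],[30,0]]
[[2,16],[16,9],[25,11],[29,16],[30,0]]
[[2,16],[16,9],[25,11],[29,16],[30,0]]
[[2,16],[16,9],[25,11],[29,16],[30,0],[41,4],[45,0]]
[[2,16],[16,9],[25,11],[29,16],[30,9],[34,0],[41,4],[45,0]]
[[2,16],[18,9],[25,11],[29,16],[30,9],[34,0],[41,4],[45,0]]
[[2,16],[18,15],[29,16],[30,9],[34,0],[41,4],[45,0]]
[[2,16],[18,15],[29,16],[30,9],[34,0],[41,4],[42,12],[43,4],[45,0]]
[[0,16],[1,0],[2,16],[18,15],[29,16],[30,9],[34,0],[41,4],[42,12],[43,4],[45,0]]
[[0,16],[1,0],[2,16],[18,15],[29,16],[30,9],[34,0],[41,4],[42,12],[43,4],[45,0]]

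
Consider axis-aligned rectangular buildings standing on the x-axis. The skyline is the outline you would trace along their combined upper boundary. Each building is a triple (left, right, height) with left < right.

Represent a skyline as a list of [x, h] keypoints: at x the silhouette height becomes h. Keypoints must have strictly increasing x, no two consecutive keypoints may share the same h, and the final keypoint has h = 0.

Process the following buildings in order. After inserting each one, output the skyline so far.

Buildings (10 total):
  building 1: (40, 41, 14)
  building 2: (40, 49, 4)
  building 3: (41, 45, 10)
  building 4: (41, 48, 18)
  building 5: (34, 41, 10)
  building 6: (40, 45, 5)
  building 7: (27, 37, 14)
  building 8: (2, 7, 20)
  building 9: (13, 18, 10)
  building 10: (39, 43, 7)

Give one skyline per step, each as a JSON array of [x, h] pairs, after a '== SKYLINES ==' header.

== SKYLINES ==
[[40,14],[41,0]]
[[40,14],[41,4],[49,0]]
[[40,14],[41,10],[45,4],[49,0]]
[[40,14],[41,18],[48,4],[49,0]]
[[34,10],[40,14],[41,18],[48,4],[49,0]]
[[34,10],[40,14],[41,18],[48,4],[49,0]]
[[27,14],[37,10],[40,14],[41,18],[48,4],[49,0]]
[[2,20],[7,0],[27,14],[37,10],[40,14],[41,18],[48,4],[49,0]]
[[2,20],[7,0],[13,10],[18,0],[27,14],[37,10],[40,14],[41,18],[48,4],[49,0]]
[[2,20],[7,0],[13,10],[18,0],[27,14],[37,10],[40,14],[41,18],[48,4],[49,0]]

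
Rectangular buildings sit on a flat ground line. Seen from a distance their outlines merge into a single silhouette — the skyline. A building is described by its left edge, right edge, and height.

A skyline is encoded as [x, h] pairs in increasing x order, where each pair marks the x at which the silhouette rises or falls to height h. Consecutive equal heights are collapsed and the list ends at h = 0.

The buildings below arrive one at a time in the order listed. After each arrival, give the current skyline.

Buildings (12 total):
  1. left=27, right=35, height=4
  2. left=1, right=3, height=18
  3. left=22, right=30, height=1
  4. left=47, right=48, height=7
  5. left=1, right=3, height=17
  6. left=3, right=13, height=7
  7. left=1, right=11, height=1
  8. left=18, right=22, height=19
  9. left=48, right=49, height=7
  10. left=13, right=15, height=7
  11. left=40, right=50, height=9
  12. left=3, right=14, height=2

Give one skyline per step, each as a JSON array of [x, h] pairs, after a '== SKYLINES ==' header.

== SKYLINES ==
[[27,4],[35,0]]
[[1,18],[3,0],[27,4],[35,0]]
[[1,18],[3,0],[22,1],[27,4],[35,0]]
[[1,18],[3,0],[22,1],[27,4],[35,0],[47,7],[48,0]]
[[1,18],[3,0],[22,1],[27,4],[35,0],[47,7],[48,0]]
[[1,18],[3,7],[13,0],[22,1],[27,4],[35,0],[47,7],[48,0]]
[[1,18],[3,7],[13,0],[22,1],[27,4],[35,0],[47,7],[48,0]]
[[1,18],[3,7],[13,0],[18,19],[22,1],[27,4],[35,0],[47,7],[48,0]]
[[1,18],[3,7],[13,0],[18,19],[22,1],[27,4],[35,0],[47,7],[49,0]]
[[1,18],[3,7],[15,0],[18,19],[22,1],[27,4],[35,0],[47,7],[49,0]]
[[1,18],[3,7],[15,0],[18,19],[22,1],[27,4],[35,0],[40,9],[50,0]]
[[1,18],[3,7],[15,0],[18,19],[22,1],[27,4],[35,0],[40,9],[50,0]]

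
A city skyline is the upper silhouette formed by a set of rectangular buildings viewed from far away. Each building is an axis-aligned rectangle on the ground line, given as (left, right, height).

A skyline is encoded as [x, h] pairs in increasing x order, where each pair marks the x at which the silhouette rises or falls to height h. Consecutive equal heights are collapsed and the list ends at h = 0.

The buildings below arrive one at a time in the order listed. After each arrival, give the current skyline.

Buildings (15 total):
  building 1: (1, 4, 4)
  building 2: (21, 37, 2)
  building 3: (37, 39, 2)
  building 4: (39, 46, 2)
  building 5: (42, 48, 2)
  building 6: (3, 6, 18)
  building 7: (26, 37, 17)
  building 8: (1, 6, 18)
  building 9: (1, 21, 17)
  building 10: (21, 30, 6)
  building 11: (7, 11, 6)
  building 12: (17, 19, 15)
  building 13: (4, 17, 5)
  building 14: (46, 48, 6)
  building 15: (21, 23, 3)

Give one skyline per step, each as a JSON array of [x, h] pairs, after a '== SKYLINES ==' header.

== SKYLINES ==
[[1,4],[4,0]]
[[1,4],[4,0],[21,2],[37,0]]
[[1,4],[4,0],[21,2],[39,0]]
[[1,4],[4,0],[21,2],[46,0]]
[[1,4],[4,0],[21,2],[48,0]]
[[1,4],[3,18],[6,0],[21,2],[48,0]]
[[1,4],[3,18],[6,0],[21,2],[26,17],[37,2],[48,0]]
[[1,18],[6,0],[21,2],[26,17],[37,2],[48,0]]
[[1,18],[6,17],[21,2],[26,17],[37,2],[48,0]]
[[1,18],[6,17],[21,6],[26,17],[37,2],[48,0]]
[[1,18],[6,17],[21,6],[26,17],[37,2],[48,0]]
[[1,18],[6,17],[21,6],[26,17],[37,2],[48,0]]
[[1,18],[6,17],[21,6],[26,17],[37,2],[48,0]]
[[1,18],[6,17],[21,6],[26,17],[37,2],[46,6],[48,0]]
[[1,18],[6,17],[21,6],[26,17],[37,2],[46,6],[48,0]]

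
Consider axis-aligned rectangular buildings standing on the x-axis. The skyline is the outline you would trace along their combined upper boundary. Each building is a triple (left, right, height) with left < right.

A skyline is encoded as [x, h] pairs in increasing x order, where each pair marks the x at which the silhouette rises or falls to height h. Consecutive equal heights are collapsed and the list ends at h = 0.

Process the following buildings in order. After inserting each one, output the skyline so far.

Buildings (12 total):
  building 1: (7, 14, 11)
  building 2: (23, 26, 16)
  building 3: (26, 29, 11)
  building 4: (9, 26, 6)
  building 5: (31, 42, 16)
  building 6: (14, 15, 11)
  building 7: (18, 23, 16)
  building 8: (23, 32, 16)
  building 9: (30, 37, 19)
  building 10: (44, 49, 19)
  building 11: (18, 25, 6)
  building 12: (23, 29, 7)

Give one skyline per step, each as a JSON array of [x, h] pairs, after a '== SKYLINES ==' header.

== SKYLINES ==
[[7,11],[14,0]]
[[7,11],[14,0],[23,16],[26,0]]
[[7,11],[14,0],[23,16],[26,11],[29,0]]
[[7,11],[14,6],[23,16],[26,11],[29,0]]
[[7,11],[14,6],[23,16],[26,11],[29,0],[31,16],[42,0]]
[[7,11],[15,6],[23,16],[26,11],[29,0],[31,16],[42,0]]
[[7,11],[15,6],[18,16],[26,11],[29,0],[31,16],[42,0]]
[[7,11],[15,6],[18,16],[42,0]]
[[7,11],[15,6],[18,16],[30,19],[37,16],[42,0]]
[[7,11],[15,6],[18,16],[30,19],[37,16],[42,0],[44,19],[49,0]]
[[7,11],[15,6],[18,16],[30,19],[37,16],[42,0],[44,19],[49,0]]
[[7,11],[15,6],[18,16],[30,19],[37,16],[42,0],[44,19],[49,0]]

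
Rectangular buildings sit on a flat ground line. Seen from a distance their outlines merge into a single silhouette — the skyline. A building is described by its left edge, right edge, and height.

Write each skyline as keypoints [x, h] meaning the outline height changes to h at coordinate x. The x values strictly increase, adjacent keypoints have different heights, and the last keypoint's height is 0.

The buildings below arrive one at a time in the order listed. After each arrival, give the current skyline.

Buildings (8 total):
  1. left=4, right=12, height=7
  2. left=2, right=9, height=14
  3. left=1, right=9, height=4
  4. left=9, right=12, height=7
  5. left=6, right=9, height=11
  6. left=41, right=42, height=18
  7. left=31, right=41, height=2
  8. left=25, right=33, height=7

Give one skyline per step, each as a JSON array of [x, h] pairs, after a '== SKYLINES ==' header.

== SKYLINES ==
[[4,7],[12,0]]
[[2,14],[9,7],[12,0]]
[[1,4],[2,14],[9,7],[12,0]]
[[1,4],[2,14],[9,7],[12,0]]
[[1,4],[2,14],[9,7],[12,0]]
[[1,4],[2,14],[9,7],[12,0],[41,18],[42,0]]
[[1,4],[2,14],[9,7],[12,0],[31,2],[41,18],[42,0]]
[[1,4],[2,14],[9,7],[12,0],[25,7],[33,2],[41,18],[42,0]]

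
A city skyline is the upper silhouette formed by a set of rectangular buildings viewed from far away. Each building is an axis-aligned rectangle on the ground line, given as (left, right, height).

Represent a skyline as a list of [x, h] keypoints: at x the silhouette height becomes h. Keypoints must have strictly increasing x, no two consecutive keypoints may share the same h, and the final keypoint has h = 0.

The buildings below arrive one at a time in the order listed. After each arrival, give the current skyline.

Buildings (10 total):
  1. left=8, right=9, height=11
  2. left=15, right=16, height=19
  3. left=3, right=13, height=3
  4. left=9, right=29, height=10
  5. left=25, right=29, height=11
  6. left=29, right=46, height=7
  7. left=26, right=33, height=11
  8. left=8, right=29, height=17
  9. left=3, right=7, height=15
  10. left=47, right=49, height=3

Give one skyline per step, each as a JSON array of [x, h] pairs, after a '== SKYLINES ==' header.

== SKYLINES ==
[[8,11],[9,0]]
[[8,11],[9,0],[15,19],[16,0]]
[[3,3],[8,11],[9,3],[13,0],[15,19],[16,0]]
[[3,3],[8,11],[9,10],[15,19],[16,10],[29,0]]
[[3,3],[8,11],[9,10],[15,19],[16,10],[25,11],[29,0]]
[[3,3],[8,11],[9,10],[15,19],[16,10],[25,11],[29,7],[46,0]]
[[3,3],[8,11],[9,10],[15,19],[16,10],[25,11],[33,7],[46,0]]
[[3,3],[8,17],[15,19],[16,17],[29,11],[33,7],[46,0]]
[[3,15],[7,3],[8,17],[15,19],[16,17],[29,11],[33,7],[46,0]]
[[3,15],[7,3],[8,17],[15,19],[16,17],[29,11],[33,7],[46,0],[47,3],[49,0]]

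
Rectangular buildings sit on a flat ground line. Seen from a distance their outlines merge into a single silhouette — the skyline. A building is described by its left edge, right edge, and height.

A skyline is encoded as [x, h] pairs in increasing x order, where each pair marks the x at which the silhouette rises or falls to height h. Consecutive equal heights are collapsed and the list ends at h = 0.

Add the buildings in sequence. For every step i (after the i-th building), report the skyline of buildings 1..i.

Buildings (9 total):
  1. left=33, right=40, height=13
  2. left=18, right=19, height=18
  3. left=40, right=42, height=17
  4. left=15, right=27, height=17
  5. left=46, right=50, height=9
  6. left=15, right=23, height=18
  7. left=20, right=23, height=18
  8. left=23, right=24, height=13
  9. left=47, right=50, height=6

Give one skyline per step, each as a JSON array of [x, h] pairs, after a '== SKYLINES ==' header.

== SKYLINES ==
[[33,13],[40,0]]
[[18,18],[19,0],[33,13],[40,0]]
[[18,18],[19,0],[33,13],[40,17],[42,0]]
[[15,17],[18,18],[19,17],[27,0],[33,13],[40,17],[42,0]]
[[15,17],[18,18],[19,17],[27,0],[33,13],[40,17],[42,0],[46,9],[50,0]]
[[15,18],[23,17],[27,0],[33,13],[40,17],[42,0],[46,9],[50,0]]
[[15,18],[23,17],[27,0],[33,13],[40,17],[42,0],[46,9],[50,0]]
[[15,18],[23,17],[27,0],[33,13],[40,17],[42,0],[46,9],[50,0]]
[[15,18],[23,17],[27,0],[33,13],[40,17],[42,0],[46,9],[50,0]]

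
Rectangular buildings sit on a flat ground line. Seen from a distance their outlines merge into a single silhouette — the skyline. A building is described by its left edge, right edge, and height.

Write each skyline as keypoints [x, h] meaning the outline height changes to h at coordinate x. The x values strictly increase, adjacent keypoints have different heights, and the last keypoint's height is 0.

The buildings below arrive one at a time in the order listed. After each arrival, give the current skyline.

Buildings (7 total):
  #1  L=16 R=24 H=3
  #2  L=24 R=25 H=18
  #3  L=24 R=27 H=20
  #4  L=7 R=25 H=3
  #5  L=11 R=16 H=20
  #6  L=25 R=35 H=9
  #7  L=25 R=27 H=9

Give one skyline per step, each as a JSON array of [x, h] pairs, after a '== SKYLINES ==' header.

== SKYLINES ==
[[16,3],[24,0]]
[[16,3],[24,18],[25,0]]
[[16,3],[24,20],[27,0]]
[[7,3],[24,20],[27,0]]
[[7,3],[11,20],[16,3],[24,20],[27,0]]
[[7,3],[11,20],[16,3],[24,20],[27,9],[35,0]]
[[7,3],[11,20],[16,3],[24,20],[27,9],[35,0]]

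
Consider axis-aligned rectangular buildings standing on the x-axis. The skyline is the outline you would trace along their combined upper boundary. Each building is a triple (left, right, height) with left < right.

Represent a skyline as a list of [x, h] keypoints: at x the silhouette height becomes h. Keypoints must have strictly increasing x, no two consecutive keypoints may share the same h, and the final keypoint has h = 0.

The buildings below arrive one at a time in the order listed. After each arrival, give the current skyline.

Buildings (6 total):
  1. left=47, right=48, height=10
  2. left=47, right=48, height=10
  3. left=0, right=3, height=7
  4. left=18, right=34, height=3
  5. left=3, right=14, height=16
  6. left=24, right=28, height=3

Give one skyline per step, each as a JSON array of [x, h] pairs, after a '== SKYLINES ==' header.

== SKYLINES ==
[[47,10],[48,0]]
[[47,10],[48,0]]
[[0,7],[3,0],[47,10],[48,0]]
[[0,7],[3,0],[18,3],[34,0],[47,10],[48,0]]
[[0,7],[3,16],[14,0],[18,3],[34,0],[47,10],[48,0]]
[[0,7],[3,16],[14,0],[18,3],[34,0],[47,10],[48,0]]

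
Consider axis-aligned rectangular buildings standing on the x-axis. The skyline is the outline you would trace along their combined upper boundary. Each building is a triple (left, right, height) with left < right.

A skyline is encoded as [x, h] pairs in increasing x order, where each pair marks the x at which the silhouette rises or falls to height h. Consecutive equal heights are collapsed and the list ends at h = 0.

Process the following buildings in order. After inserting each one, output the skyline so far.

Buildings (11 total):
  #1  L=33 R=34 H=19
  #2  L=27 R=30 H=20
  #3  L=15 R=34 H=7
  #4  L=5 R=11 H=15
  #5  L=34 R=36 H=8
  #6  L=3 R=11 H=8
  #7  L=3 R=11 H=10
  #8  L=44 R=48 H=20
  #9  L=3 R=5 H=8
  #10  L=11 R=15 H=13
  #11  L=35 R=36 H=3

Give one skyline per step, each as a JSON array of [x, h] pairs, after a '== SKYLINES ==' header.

== SKYLINES ==
[[33,19],[34,0]]
[[27,20],[30,0],[33,19],[34,0]]
[[15,7],[27,20],[30,7],[33,19],[34,0]]
[[5,15],[11,0],[15,7],[27,20],[30,7],[33,19],[34,0]]
[[5,15],[11,0],[15,7],[27,20],[30,7],[33,19],[34,8],[36,0]]
[[3,8],[5,15],[11,0],[15,7],[27,20],[30,7],[33,19],[34,8],[36,0]]
[[3,10],[5,15],[11,0],[15,7],[27,20],[30,7],[33,19],[34,8],[36,0]]
[[3,10],[5,15],[11,0],[15,7],[27,20],[30,7],[33,19],[34,8],[36,0],[44,20],[48,0]]
[[3,10],[5,15],[11,0],[15,7],[27,20],[30,7],[33,19],[34,8],[36,0],[44,20],[48,0]]
[[3,10],[5,15],[11,13],[15,7],[27,20],[30,7],[33,19],[34,8],[36,0],[44,20],[48,0]]
[[3,10],[5,15],[11,13],[15,7],[27,20],[30,7],[33,19],[34,8],[36,0],[44,20],[48,0]]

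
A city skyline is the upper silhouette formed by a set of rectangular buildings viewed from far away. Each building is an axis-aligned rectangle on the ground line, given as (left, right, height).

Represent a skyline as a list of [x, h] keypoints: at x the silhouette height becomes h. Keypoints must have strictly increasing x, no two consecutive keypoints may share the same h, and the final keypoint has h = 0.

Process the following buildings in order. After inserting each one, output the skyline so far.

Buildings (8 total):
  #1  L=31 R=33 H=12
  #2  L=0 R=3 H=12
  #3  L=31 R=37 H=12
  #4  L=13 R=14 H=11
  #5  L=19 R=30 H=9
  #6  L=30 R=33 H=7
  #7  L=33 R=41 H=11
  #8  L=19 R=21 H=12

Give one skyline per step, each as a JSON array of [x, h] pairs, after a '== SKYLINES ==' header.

== SKYLINES ==
[[31,12],[33,0]]
[[0,12],[3,0],[31,12],[33,0]]
[[0,12],[3,0],[31,12],[37,0]]
[[0,12],[3,0],[13,11],[14,0],[31,12],[37,0]]
[[0,12],[3,0],[13,11],[14,0],[19,9],[30,0],[31,12],[37,0]]
[[0,12],[3,0],[13,11],[14,0],[19,9],[30,7],[31,12],[37,0]]
[[0,12],[3,0],[13,11],[14,0],[19,9],[30,7],[31,12],[37,11],[41,0]]
[[0,12],[3,0],[13,11],[14,0],[19,12],[21,9],[30,7],[31,12],[37,11],[41,0]]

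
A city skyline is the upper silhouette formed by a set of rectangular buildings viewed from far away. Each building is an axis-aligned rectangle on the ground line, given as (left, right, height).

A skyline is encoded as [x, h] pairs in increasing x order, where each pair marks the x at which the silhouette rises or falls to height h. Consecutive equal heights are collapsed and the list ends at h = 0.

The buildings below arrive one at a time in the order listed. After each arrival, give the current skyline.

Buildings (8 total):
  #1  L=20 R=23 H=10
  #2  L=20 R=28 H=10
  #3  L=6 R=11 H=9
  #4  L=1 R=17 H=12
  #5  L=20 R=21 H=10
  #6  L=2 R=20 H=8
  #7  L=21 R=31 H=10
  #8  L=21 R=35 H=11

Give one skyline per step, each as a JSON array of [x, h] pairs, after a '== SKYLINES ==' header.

== SKYLINES ==
[[20,10],[23,0]]
[[20,10],[28,0]]
[[6,9],[11,0],[20,10],[28,0]]
[[1,12],[17,0],[20,10],[28,0]]
[[1,12],[17,0],[20,10],[28,0]]
[[1,12],[17,8],[20,10],[28,0]]
[[1,12],[17,8],[20,10],[31,0]]
[[1,12],[17,8],[20,10],[21,11],[35,0]]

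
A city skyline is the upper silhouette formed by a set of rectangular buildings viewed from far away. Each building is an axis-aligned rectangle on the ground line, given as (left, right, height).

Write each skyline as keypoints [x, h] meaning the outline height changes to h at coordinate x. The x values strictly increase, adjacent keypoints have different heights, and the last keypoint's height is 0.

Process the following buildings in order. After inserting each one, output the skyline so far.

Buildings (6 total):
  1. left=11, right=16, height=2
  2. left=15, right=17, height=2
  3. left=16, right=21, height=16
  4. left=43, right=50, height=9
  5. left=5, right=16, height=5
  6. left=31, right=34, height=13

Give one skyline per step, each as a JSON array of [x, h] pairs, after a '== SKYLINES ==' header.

== SKYLINES ==
[[11,2],[16,0]]
[[11,2],[17,0]]
[[11,2],[16,16],[21,0]]
[[11,2],[16,16],[21,0],[43,9],[50,0]]
[[5,5],[16,16],[21,0],[43,9],[50,0]]
[[5,5],[16,16],[21,0],[31,13],[34,0],[43,9],[50,0]]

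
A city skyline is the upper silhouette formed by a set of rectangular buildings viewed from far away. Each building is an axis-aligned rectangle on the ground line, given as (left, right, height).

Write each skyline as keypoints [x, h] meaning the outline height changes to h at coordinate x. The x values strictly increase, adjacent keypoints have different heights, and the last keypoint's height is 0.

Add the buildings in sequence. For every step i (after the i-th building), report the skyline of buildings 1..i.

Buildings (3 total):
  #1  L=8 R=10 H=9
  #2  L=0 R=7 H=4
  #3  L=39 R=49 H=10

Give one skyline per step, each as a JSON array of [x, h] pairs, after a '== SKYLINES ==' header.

== SKYLINES ==
[[8,9],[10,0]]
[[0,4],[7,0],[8,9],[10,0]]
[[0,4],[7,0],[8,9],[10,0],[39,10],[49,0]]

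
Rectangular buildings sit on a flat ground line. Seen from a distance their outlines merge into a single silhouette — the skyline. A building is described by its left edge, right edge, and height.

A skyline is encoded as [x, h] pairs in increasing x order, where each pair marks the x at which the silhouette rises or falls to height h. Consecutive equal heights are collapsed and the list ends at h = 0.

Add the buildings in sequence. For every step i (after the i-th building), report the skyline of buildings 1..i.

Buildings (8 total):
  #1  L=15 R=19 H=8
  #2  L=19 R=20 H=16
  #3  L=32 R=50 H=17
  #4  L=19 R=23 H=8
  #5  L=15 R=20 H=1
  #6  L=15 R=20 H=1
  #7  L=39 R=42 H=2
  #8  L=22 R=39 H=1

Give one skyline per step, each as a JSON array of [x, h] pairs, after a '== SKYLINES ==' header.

== SKYLINES ==
[[15,8],[19,0]]
[[15,8],[19,16],[20,0]]
[[15,8],[19,16],[20,0],[32,17],[50,0]]
[[15,8],[19,16],[20,8],[23,0],[32,17],[50,0]]
[[15,8],[19,16],[20,8],[23,0],[32,17],[50,0]]
[[15,8],[19,16],[20,8],[23,0],[32,17],[50,0]]
[[15,8],[19,16],[20,8],[23,0],[32,17],[50,0]]
[[15,8],[19,16],[20,8],[23,1],[32,17],[50,0]]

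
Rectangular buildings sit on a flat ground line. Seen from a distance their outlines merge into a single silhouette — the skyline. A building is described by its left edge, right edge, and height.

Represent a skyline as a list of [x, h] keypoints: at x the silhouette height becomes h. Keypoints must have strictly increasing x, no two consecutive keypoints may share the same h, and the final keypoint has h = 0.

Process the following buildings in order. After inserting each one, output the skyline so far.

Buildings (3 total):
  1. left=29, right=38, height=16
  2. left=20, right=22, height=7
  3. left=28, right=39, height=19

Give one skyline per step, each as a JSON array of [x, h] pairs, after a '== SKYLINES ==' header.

== SKYLINES ==
[[29,16],[38,0]]
[[20,7],[22,0],[29,16],[38,0]]
[[20,7],[22,0],[28,19],[39,0]]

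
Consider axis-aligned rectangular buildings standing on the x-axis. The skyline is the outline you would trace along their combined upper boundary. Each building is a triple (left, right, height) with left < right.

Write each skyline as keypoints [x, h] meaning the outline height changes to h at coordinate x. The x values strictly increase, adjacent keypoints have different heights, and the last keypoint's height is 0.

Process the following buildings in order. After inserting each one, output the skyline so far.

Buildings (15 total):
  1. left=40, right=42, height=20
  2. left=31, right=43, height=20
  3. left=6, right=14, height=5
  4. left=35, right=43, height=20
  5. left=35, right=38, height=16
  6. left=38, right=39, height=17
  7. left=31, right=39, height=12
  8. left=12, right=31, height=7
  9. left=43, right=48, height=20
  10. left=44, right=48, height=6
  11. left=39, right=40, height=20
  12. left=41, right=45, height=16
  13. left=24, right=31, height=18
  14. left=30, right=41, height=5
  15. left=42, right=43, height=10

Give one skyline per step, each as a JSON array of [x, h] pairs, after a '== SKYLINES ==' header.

== SKYLINES ==
[[40,20],[42,0]]
[[31,20],[43,0]]
[[6,5],[14,0],[31,20],[43,0]]
[[6,5],[14,0],[31,20],[43,0]]
[[6,5],[14,0],[31,20],[43,0]]
[[6,5],[14,0],[31,20],[43,0]]
[[6,5],[14,0],[31,20],[43,0]]
[[6,5],[12,7],[31,20],[43,0]]
[[6,5],[12,7],[31,20],[48,0]]
[[6,5],[12,7],[31,20],[48,0]]
[[6,5],[12,7],[31,20],[48,0]]
[[6,5],[12,7],[31,20],[48,0]]
[[6,5],[12,7],[24,18],[31,20],[48,0]]
[[6,5],[12,7],[24,18],[31,20],[48,0]]
[[6,5],[12,7],[24,18],[31,20],[48,0]]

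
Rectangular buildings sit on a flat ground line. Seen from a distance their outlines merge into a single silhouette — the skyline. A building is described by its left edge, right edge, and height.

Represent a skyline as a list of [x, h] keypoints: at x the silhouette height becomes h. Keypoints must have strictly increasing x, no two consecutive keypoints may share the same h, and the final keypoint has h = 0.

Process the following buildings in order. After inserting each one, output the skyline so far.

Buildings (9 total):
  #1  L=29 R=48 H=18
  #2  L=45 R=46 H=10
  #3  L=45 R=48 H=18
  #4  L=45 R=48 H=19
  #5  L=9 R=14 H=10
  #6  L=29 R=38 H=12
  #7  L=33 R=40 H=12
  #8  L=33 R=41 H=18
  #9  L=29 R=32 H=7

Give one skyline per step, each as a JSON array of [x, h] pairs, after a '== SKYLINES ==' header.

== SKYLINES ==
[[29,18],[48,0]]
[[29,18],[48,0]]
[[29,18],[48,0]]
[[29,18],[45,19],[48,0]]
[[9,10],[14,0],[29,18],[45,19],[48,0]]
[[9,10],[14,0],[29,18],[45,19],[48,0]]
[[9,10],[14,0],[29,18],[45,19],[48,0]]
[[9,10],[14,0],[29,18],[45,19],[48,0]]
[[9,10],[14,0],[29,18],[45,19],[48,0]]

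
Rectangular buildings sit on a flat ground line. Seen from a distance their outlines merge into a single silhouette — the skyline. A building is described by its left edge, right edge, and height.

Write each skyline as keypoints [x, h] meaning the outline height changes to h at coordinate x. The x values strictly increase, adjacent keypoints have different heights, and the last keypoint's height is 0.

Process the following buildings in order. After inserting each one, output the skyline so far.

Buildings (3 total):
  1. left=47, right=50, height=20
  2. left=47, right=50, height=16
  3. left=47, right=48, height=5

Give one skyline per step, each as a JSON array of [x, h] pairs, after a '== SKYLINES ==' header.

== SKYLINES ==
[[47,20],[50,0]]
[[47,20],[50,0]]
[[47,20],[50,0]]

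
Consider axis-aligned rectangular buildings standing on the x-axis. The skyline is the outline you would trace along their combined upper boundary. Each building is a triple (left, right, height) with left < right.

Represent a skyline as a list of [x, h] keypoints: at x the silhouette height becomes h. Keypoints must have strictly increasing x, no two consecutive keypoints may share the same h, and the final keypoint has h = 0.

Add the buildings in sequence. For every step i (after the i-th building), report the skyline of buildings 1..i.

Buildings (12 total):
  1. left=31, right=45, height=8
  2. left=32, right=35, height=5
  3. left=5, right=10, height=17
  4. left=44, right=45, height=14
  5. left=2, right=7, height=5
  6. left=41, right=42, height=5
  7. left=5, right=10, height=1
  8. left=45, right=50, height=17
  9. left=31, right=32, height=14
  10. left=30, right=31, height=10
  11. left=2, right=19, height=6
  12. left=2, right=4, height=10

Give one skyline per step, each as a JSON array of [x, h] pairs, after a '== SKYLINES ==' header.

== SKYLINES ==
[[31,8],[45,0]]
[[31,8],[45,0]]
[[5,17],[10,0],[31,8],[45,0]]
[[5,17],[10,0],[31,8],[44,14],[45,0]]
[[2,5],[5,17],[10,0],[31,8],[44,14],[45,0]]
[[2,5],[5,17],[10,0],[31,8],[44,14],[45,0]]
[[2,5],[5,17],[10,0],[31,8],[44,14],[45,0]]
[[2,5],[5,17],[10,0],[31,8],[44,14],[45,17],[50,0]]
[[2,5],[5,17],[10,0],[31,14],[32,8],[44,14],[45,17],[50,0]]
[[2,5],[5,17],[10,0],[30,10],[31,14],[32,8],[44,14],[45,17],[50,0]]
[[2,6],[5,17],[10,6],[19,0],[30,10],[31,14],[32,8],[44,14],[45,17],[50,0]]
[[2,10],[4,6],[5,17],[10,6],[19,0],[30,10],[31,14],[32,8],[44,14],[45,17],[50,0]]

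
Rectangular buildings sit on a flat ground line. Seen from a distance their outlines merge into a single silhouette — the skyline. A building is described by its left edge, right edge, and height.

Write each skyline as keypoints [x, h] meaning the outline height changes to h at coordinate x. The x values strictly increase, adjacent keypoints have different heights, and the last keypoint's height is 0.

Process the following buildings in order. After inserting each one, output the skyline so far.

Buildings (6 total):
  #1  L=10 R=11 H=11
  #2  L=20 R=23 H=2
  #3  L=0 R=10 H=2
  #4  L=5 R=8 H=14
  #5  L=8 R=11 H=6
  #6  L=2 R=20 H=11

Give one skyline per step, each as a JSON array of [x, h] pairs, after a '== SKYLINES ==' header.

== SKYLINES ==
[[10,11],[11,0]]
[[10,11],[11,0],[20,2],[23,0]]
[[0,2],[10,11],[11,0],[20,2],[23,0]]
[[0,2],[5,14],[8,2],[10,11],[11,0],[20,2],[23,0]]
[[0,2],[5,14],[8,6],[10,11],[11,0],[20,2],[23,0]]
[[0,2],[2,11],[5,14],[8,11],[20,2],[23,0]]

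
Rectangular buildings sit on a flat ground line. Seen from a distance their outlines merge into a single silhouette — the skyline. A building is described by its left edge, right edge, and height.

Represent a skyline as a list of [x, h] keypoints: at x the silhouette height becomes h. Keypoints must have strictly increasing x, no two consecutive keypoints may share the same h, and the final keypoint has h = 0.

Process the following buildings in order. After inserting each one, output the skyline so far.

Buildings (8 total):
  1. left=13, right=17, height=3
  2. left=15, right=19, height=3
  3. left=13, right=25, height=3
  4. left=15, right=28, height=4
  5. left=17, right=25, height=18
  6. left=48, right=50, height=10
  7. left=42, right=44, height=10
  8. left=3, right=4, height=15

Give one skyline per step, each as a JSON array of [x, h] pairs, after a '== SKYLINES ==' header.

== SKYLINES ==
[[13,3],[17,0]]
[[13,3],[19,0]]
[[13,3],[25,0]]
[[13,3],[15,4],[28,0]]
[[13,3],[15,4],[17,18],[25,4],[28,0]]
[[13,3],[15,4],[17,18],[25,4],[28,0],[48,10],[50,0]]
[[13,3],[15,4],[17,18],[25,4],[28,0],[42,10],[44,0],[48,10],[50,0]]
[[3,15],[4,0],[13,3],[15,4],[17,18],[25,4],[28,0],[42,10],[44,0],[48,10],[50,0]]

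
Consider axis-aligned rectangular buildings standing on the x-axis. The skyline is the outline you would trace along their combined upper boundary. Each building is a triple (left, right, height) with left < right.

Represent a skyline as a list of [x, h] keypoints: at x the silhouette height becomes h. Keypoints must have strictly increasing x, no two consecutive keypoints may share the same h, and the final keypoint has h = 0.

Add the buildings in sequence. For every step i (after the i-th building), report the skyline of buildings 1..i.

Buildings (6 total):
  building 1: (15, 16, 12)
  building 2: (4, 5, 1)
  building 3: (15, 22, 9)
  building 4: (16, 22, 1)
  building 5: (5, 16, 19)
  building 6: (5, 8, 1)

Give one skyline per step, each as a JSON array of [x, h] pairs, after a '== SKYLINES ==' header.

== SKYLINES ==
[[15,12],[16,0]]
[[4,1],[5,0],[15,12],[16,0]]
[[4,1],[5,0],[15,12],[16,9],[22,0]]
[[4,1],[5,0],[15,12],[16,9],[22,0]]
[[4,1],[5,19],[16,9],[22,0]]
[[4,1],[5,19],[16,9],[22,0]]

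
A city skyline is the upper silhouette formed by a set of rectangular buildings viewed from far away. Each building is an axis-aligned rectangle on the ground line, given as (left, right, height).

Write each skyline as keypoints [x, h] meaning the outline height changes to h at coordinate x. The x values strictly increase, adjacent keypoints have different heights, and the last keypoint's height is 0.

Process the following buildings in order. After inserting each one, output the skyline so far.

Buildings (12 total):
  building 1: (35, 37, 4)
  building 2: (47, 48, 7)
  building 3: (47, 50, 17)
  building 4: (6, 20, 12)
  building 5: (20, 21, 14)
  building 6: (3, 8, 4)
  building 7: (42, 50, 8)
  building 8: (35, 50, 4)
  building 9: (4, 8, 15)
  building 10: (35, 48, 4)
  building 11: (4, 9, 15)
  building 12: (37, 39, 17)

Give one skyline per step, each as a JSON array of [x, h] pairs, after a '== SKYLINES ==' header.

== SKYLINES ==
[[35,4],[37,0]]
[[35,4],[37,0],[47,7],[48,0]]
[[35,4],[37,0],[47,17],[50,0]]
[[6,12],[20,0],[35,4],[37,0],[47,17],[50,0]]
[[6,12],[20,14],[21,0],[35,4],[37,0],[47,17],[50,0]]
[[3,4],[6,12],[20,14],[21,0],[35,4],[37,0],[47,17],[50,0]]
[[3,4],[6,12],[20,14],[21,0],[35,4],[37,0],[42,8],[47,17],[50,0]]
[[3,4],[6,12],[20,14],[21,0],[35,4],[42,8],[47,17],[50,0]]
[[3,4],[4,15],[8,12],[20,14],[21,0],[35,4],[42,8],[47,17],[50,0]]
[[3,4],[4,15],[8,12],[20,14],[21,0],[35,4],[42,8],[47,17],[50,0]]
[[3,4],[4,15],[9,12],[20,14],[21,0],[35,4],[42,8],[47,17],[50,0]]
[[3,4],[4,15],[9,12],[20,14],[21,0],[35,4],[37,17],[39,4],[42,8],[47,17],[50,0]]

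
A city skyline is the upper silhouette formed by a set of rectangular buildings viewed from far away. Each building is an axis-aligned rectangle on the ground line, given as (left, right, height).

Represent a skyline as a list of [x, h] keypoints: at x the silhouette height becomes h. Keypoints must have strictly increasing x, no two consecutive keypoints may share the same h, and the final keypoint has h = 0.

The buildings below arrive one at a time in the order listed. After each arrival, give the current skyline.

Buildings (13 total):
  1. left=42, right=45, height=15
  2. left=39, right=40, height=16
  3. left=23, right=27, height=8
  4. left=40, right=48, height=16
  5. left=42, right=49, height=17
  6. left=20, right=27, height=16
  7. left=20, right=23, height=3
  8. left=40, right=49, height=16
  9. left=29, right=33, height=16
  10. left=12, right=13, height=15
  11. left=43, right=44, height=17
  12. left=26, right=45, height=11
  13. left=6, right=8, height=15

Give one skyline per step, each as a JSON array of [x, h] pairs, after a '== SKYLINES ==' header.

== SKYLINES ==
[[42,15],[45,0]]
[[39,16],[40,0],[42,15],[45,0]]
[[23,8],[27,0],[39,16],[40,0],[42,15],[45,0]]
[[23,8],[27,0],[39,16],[48,0]]
[[23,8],[27,0],[39,16],[42,17],[49,0]]
[[20,16],[27,0],[39,16],[42,17],[49,0]]
[[20,16],[27,0],[39,16],[42,17],[49,0]]
[[20,16],[27,0],[39,16],[42,17],[49,0]]
[[20,16],[27,0],[29,16],[33,0],[39,16],[42,17],[49,0]]
[[12,15],[13,0],[20,16],[27,0],[29,16],[33,0],[39,16],[42,17],[49,0]]
[[12,15],[13,0],[20,16],[27,0],[29,16],[33,0],[39,16],[42,17],[49,0]]
[[12,15],[13,0],[20,16],[27,11],[29,16],[33,11],[39,16],[42,17],[49,0]]
[[6,15],[8,0],[12,15],[13,0],[20,16],[27,11],[29,16],[33,11],[39,16],[42,17],[49,0]]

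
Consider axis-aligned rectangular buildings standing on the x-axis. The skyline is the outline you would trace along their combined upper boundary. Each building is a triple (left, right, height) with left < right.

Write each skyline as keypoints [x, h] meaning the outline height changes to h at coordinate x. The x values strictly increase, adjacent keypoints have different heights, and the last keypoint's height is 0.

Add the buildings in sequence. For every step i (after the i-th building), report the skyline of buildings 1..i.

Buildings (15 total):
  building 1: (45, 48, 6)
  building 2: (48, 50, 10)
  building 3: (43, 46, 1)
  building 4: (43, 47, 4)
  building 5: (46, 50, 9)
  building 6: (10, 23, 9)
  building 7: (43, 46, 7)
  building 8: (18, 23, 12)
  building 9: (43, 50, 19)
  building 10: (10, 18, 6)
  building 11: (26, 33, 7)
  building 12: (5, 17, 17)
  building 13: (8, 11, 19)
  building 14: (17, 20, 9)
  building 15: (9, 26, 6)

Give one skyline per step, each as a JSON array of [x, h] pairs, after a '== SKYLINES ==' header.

== SKYLINES ==
[[45,6],[48,0]]
[[45,6],[48,10],[50,0]]
[[43,1],[45,6],[48,10],[50,0]]
[[43,4],[45,6],[48,10],[50,0]]
[[43,4],[45,6],[46,9],[48,10],[50,0]]
[[10,9],[23,0],[43,4],[45,6],[46,9],[48,10],[50,0]]
[[10,9],[23,0],[43,7],[46,9],[48,10],[50,0]]
[[10,9],[18,12],[23,0],[43,7],[46,9],[48,10],[50,0]]
[[10,9],[18,12],[23,0],[43,19],[50,0]]
[[10,9],[18,12],[23,0],[43,19],[50,0]]
[[10,9],[18,12],[23,0],[26,7],[33,0],[43,19],[50,0]]
[[5,17],[17,9],[18,12],[23,0],[26,7],[33,0],[43,19],[50,0]]
[[5,17],[8,19],[11,17],[17,9],[18,12],[23,0],[26,7],[33,0],[43,19],[50,0]]
[[5,17],[8,19],[11,17],[17,9],[18,12],[23,0],[26,7],[33,0],[43,19],[50,0]]
[[5,17],[8,19],[11,17],[17,9],[18,12],[23,6],[26,7],[33,0],[43,19],[50,0]]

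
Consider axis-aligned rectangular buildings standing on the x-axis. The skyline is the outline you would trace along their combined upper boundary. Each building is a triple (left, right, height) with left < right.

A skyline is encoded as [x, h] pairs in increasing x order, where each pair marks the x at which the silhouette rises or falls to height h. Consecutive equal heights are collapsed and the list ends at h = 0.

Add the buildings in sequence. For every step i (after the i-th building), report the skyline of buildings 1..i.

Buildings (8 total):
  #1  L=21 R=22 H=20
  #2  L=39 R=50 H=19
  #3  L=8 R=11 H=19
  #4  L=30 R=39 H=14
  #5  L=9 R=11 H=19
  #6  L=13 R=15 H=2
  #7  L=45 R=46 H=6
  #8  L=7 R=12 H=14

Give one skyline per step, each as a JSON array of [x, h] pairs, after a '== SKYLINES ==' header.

== SKYLINES ==
[[21,20],[22,0]]
[[21,20],[22,0],[39,19],[50,0]]
[[8,19],[11,0],[21,20],[22,0],[39,19],[50,0]]
[[8,19],[11,0],[21,20],[22,0],[30,14],[39,19],[50,0]]
[[8,19],[11,0],[21,20],[22,0],[30,14],[39,19],[50,0]]
[[8,19],[11,0],[13,2],[15,0],[21,20],[22,0],[30,14],[39,19],[50,0]]
[[8,19],[11,0],[13,2],[15,0],[21,20],[22,0],[30,14],[39,19],[50,0]]
[[7,14],[8,19],[11,14],[12,0],[13,2],[15,0],[21,20],[22,0],[30,14],[39,19],[50,0]]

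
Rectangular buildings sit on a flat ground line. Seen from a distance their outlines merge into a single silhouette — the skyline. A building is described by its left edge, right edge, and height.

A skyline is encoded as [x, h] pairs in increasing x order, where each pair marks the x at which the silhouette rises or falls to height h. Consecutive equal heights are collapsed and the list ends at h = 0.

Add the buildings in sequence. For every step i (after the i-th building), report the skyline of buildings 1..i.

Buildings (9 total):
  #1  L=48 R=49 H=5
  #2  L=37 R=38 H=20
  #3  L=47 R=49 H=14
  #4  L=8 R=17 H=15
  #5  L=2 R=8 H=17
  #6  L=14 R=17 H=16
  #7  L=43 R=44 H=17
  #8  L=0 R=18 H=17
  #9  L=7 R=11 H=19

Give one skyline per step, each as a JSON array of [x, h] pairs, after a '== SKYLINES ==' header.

== SKYLINES ==
[[48,5],[49,0]]
[[37,20],[38,0],[48,5],[49,0]]
[[37,20],[38,0],[47,14],[49,0]]
[[8,15],[17,0],[37,20],[38,0],[47,14],[49,0]]
[[2,17],[8,15],[17,0],[37,20],[38,0],[47,14],[49,0]]
[[2,17],[8,15],[14,16],[17,0],[37,20],[38,0],[47,14],[49,0]]
[[2,17],[8,15],[14,16],[17,0],[37,20],[38,0],[43,17],[44,0],[47,14],[49,0]]
[[0,17],[18,0],[37,20],[38,0],[43,17],[44,0],[47,14],[49,0]]
[[0,17],[7,19],[11,17],[18,0],[37,20],[38,0],[43,17],[44,0],[47,14],[49,0]]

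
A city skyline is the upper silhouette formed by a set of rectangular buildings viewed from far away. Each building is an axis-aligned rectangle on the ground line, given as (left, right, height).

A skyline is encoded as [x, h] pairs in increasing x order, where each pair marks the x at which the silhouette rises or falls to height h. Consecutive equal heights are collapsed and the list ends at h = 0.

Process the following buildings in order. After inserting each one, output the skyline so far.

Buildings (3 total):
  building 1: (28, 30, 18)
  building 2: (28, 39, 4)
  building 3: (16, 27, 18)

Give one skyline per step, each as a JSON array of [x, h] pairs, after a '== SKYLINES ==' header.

== SKYLINES ==
[[28,18],[30,0]]
[[28,18],[30,4],[39,0]]
[[16,18],[27,0],[28,18],[30,4],[39,0]]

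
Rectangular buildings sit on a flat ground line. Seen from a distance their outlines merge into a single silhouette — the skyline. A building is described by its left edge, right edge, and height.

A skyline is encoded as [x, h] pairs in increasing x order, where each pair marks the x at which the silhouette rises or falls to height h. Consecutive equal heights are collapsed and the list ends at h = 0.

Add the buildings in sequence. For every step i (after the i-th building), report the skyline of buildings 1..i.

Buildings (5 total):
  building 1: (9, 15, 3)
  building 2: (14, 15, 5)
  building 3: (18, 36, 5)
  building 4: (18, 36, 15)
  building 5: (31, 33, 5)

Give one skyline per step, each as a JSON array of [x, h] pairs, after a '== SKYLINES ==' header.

== SKYLINES ==
[[9,3],[15,0]]
[[9,3],[14,5],[15,0]]
[[9,3],[14,5],[15,0],[18,5],[36,0]]
[[9,3],[14,5],[15,0],[18,15],[36,0]]
[[9,3],[14,5],[15,0],[18,15],[36,0]]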